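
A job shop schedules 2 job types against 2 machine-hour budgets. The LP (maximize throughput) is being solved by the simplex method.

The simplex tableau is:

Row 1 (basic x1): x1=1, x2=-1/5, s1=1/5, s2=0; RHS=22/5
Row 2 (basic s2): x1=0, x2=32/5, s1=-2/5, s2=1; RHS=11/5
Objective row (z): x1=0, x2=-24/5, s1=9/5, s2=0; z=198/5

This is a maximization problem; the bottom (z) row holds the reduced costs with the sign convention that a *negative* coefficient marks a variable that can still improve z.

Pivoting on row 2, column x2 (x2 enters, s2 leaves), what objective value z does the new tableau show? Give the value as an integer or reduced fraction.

165/4

Minimum ratio for x2: (11/5)/(32/5) = 11/32.
z changes by −(z-row coeff of x2)·ratio = −(-24/5)·(11/32) = 33/20.
New z = 198/5 + (33/20) = 165/4.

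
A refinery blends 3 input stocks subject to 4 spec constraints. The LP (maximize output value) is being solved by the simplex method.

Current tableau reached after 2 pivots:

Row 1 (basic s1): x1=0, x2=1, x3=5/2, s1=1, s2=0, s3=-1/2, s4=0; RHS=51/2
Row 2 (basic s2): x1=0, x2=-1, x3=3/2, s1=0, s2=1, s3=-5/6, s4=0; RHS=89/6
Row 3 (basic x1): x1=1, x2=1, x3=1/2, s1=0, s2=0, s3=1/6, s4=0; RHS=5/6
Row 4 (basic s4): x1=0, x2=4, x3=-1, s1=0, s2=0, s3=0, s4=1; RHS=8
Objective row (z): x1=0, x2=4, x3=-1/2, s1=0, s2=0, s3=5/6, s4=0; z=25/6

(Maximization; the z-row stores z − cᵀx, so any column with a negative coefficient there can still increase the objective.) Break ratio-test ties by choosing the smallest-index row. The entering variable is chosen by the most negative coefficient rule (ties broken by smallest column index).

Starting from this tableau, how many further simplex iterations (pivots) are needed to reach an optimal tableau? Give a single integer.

1

pivot: x3 in, x1 out → z = 5
No improving column remains; optimal.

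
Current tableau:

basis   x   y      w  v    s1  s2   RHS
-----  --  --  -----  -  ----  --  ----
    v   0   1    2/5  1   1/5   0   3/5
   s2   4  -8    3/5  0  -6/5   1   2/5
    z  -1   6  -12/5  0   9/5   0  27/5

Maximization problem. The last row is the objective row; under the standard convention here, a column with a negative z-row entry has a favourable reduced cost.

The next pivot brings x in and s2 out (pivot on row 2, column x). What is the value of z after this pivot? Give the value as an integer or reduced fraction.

Minimum ratio for x: (2/5)/4 = 1/10.
z changes by −(z-row coeff of x)·ratio = −(-1)·(1/10) = 1/10.
New z = 27/5 + (1/10) = 11/2.

11/2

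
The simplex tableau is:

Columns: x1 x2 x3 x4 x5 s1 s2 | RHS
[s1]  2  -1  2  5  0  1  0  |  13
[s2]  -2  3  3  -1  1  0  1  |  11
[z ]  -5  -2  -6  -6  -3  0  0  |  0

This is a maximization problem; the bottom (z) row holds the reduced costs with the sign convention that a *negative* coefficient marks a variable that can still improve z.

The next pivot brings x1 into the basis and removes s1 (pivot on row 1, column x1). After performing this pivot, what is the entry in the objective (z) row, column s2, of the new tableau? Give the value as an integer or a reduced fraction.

0

Pivot element is row 1, column x1: 2.
Normalize row 1: new (row 1, s2) = 0/2 = 0.
z-row ← z-row − (-5)·(new row 1): 0 − (-5)·0 = 0.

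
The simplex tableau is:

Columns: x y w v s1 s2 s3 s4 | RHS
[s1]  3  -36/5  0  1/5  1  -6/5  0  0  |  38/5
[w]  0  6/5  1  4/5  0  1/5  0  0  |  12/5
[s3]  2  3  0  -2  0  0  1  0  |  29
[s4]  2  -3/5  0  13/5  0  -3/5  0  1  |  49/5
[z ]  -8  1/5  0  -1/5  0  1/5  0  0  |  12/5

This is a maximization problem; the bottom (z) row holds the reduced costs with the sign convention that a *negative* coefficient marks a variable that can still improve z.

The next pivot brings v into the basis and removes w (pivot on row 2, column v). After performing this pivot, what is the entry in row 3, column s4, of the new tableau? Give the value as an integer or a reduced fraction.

0

Pivot element is row 2, column v: 4/5.
Normalize row 2: new (row 2, s4) = 0/(4/5) = 0.
row 3 ← row 3 − (-2)·(new row 2): 0 − (-2)·0 = 0.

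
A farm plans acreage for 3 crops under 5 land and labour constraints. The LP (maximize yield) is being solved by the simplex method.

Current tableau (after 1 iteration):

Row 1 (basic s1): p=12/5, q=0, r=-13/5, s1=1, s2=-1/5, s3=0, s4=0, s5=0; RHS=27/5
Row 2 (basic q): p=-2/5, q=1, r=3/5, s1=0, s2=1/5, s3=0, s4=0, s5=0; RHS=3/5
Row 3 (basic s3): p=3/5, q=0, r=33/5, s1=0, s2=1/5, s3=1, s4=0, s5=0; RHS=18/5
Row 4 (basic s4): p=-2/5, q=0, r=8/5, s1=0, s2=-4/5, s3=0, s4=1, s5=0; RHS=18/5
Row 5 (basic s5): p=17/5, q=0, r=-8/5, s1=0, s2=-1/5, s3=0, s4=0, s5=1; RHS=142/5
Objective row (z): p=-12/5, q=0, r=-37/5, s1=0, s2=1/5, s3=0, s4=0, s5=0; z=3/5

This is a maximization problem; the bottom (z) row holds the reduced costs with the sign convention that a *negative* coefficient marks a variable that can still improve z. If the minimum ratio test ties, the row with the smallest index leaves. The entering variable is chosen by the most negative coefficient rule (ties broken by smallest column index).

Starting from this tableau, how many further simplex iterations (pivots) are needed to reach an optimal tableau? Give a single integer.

2

pivot: r in, s3 out → z = 51/11
pivot: p in, s1 out → z = 264/29
No improving column remains; optimal.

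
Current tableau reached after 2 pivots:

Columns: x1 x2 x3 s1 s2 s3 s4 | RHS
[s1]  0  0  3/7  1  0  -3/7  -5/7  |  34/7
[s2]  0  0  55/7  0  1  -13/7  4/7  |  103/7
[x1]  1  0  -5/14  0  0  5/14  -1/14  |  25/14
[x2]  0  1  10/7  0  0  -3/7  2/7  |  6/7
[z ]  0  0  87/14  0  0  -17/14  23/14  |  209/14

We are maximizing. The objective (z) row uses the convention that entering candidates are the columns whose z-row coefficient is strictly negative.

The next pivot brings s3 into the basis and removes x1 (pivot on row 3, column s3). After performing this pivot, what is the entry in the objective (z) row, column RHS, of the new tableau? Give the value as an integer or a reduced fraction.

Pivot element is row 3, column s3: 5/14.
Normalize row 3: new (row 3, RHS) = (25/14)/(5/14) = 5.
z-row ← z-row − (-17/14)·(new row 3): 209/14 − (-17/14)·5 = 21.

21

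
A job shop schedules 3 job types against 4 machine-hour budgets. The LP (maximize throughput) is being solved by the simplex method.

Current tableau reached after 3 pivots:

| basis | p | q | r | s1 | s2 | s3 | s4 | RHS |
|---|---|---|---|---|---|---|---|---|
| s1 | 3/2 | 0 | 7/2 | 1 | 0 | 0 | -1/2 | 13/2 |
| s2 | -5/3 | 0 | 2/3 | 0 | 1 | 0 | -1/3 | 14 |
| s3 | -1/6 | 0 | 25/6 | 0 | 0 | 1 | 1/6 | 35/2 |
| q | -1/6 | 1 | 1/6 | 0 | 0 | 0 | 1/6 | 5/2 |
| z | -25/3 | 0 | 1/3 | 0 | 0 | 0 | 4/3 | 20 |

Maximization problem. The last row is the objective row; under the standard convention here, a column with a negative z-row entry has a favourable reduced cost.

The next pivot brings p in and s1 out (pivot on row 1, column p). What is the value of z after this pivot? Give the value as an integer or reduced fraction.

Minimum ratio for p: (13/2)/(3/2) = 13/3.
z changes by −(z-row coeff of p)·ratio = −(-25/3)·(13/3) = 325/9.
New z = 20 + (325/9) = 505/9.

505/9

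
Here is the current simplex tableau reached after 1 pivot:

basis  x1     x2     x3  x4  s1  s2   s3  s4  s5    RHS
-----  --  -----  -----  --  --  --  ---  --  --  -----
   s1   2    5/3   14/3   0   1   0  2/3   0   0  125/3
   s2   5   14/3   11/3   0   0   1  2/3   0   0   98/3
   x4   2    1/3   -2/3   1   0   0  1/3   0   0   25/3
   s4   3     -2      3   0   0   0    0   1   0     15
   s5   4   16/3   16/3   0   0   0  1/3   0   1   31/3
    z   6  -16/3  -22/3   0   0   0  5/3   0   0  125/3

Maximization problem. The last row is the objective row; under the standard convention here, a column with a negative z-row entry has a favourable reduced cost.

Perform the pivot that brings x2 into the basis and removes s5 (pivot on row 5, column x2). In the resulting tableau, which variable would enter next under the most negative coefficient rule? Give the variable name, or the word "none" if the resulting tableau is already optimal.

x3

Pivot element 16/3. New z-row = old z-row − (-16/3)·(row 5/(16/3)).
Updated z-row coefficients: x1: 10, x2: 0, x3: -2, x4: 0, s1: 0, s2: 0, s3: 2, s4: 0, s5: 1.
The most negative is -2 in column x3, so x3 would enter next.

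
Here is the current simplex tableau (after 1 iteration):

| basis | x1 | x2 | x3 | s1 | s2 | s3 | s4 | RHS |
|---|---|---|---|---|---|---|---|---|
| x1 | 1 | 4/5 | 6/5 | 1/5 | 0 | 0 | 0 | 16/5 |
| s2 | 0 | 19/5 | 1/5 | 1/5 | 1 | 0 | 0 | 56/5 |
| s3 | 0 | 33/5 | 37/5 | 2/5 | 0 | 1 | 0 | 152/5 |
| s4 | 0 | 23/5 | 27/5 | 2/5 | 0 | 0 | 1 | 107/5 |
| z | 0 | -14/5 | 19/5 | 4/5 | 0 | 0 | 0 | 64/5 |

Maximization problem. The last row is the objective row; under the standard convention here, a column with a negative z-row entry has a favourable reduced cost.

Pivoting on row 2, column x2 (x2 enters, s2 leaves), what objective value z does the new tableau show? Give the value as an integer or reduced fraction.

400/19

Minimum ratio for x2: (56/5)/(19/5) = 56/19.
z changes by −(z-row coeff of x2)·ratio = −(-14/5)·(56/19) = 784/95.
New z = 64/5 + (784/95) = 400/19.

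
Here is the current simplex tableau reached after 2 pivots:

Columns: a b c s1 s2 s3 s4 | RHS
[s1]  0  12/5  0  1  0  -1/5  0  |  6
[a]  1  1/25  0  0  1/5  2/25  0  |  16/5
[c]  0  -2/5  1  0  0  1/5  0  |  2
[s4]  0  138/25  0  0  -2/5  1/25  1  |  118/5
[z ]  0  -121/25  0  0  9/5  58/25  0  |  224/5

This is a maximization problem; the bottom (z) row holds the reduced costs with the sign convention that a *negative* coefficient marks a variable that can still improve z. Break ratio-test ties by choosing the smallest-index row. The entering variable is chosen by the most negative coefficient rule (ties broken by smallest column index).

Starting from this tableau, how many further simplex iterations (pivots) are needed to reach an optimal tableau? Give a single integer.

pivot: b in, s1 out → z = 569/10
No improving column remains; optimal.

1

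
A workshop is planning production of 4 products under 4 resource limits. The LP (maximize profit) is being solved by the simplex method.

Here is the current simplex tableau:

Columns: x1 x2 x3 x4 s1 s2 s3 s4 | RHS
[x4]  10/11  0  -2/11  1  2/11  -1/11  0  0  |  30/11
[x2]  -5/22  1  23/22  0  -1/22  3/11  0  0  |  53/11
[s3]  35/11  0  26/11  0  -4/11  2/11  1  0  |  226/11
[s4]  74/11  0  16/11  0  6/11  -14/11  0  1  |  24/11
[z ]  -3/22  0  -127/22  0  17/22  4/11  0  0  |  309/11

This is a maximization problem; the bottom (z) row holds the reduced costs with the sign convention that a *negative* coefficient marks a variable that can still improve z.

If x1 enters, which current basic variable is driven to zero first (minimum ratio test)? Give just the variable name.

s4

Ratios: row 1 (x4): (30/11)/(10/11) = 3; row 2 (x2): entry -5/22 ≤ 0, skip; row 3 (s3): (226/11)/(35/11) = 226/35; row 4 (s4): (24/11)/(74/11) = 12/37.
Minimum ratio 12/37 is in the s4 row, so s4 leaves.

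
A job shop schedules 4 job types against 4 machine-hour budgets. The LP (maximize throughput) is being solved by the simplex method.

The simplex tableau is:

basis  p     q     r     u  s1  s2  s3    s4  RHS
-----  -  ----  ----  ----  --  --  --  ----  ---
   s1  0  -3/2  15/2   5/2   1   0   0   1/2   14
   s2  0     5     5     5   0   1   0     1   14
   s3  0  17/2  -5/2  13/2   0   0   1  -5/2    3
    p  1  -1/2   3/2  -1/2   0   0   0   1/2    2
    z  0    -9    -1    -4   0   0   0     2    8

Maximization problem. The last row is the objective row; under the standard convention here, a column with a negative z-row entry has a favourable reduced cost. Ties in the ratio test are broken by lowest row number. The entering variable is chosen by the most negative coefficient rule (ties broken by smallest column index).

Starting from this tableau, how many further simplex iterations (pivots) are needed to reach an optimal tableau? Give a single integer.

pivot: q in, s3 out → z = 190/17
pivot: r in, p out → z = 392/23
No improving column remains; optimal.

2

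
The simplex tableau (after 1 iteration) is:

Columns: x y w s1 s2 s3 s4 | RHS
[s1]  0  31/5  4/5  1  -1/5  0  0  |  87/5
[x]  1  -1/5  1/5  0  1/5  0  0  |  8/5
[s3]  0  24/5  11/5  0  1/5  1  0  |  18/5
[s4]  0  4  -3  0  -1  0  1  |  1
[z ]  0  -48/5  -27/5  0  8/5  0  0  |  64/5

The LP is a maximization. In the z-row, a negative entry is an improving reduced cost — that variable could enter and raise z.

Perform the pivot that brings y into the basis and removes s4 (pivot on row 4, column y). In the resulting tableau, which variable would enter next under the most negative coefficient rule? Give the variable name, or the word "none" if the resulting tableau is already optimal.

w

Pivot element 4. New z-row = old z-row − (-48/5)·(row 4/4).
Updated z-row coefficients: x: 0, y: 0, w: -63/5, s1: 0, s2: -4/5, s3: 0, s4: 12/5.
The most negative is -63/5 in column w, so w would enter next.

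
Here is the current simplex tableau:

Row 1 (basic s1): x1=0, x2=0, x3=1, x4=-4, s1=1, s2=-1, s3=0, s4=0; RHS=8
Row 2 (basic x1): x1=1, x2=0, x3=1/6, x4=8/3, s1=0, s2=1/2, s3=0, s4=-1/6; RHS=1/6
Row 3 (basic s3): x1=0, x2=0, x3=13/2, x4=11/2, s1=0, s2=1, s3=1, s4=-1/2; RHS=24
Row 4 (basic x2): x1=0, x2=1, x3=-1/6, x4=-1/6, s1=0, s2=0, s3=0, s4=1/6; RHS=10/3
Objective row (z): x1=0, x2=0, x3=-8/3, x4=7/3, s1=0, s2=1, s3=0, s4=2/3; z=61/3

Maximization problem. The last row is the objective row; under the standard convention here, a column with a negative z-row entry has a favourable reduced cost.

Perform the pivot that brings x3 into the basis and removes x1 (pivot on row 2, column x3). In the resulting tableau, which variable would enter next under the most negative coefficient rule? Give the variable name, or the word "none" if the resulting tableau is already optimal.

s4

Pivot element 1/6. New z-row = old z-row − (-8/3)·(row 2/(1/6)).
Updated z-row coefficients: x1: 16, x2: 0, x3: 0, x4: 45, s1: 0, s2: 9, s3: 0, s4: -2.
The most negative is -2 in column s4, so s4 would enter next.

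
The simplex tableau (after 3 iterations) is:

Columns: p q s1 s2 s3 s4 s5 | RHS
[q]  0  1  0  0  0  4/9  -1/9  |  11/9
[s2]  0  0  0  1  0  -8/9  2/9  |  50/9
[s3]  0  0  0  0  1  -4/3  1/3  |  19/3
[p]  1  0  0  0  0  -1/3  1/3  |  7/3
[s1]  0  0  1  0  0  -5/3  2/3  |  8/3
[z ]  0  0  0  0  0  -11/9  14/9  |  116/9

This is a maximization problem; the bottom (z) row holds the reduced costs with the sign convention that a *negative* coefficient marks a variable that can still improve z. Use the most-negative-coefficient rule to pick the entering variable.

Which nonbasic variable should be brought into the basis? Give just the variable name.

s4

Objective-row coefficients: p: 0, q: 0, s1: 0, s2: 0, s3: 0, s4: -11/9, s5: 14/9.
The most negative is -11/9 in column s4, so s4 enters.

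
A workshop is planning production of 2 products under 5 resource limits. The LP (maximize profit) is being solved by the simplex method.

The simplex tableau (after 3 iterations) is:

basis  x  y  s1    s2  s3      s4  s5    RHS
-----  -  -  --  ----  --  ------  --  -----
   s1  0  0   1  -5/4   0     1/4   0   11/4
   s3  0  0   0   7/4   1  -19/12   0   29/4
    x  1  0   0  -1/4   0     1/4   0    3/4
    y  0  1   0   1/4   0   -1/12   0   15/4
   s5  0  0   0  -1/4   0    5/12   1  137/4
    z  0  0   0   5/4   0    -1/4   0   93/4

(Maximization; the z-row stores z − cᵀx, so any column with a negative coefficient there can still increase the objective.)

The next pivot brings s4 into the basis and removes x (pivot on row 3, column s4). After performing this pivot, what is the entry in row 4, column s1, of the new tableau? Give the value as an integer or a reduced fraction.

0

Pivot element is row 3, column s4: 1/4.
Normalize row 3: new (row 3, s1) = 0/(1/4) = 0.
row 4 ← row 4 − (-1/12)·(new row 3): 0 − (-1/12)·0 = 0.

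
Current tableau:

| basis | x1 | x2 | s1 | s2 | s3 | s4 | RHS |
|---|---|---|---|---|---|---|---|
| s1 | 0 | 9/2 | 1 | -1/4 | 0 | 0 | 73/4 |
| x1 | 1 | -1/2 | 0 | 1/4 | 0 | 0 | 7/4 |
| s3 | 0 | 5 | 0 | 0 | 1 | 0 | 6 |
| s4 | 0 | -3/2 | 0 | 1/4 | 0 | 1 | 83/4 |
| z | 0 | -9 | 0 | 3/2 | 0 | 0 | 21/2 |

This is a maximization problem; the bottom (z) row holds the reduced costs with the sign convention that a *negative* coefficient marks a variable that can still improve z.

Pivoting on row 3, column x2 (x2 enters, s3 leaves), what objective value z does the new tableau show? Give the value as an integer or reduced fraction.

213/10

Minimum ratio for x2: 6/5 = 6/5.
z changes by −(z-row coeff of x2)·ratio = −(-9)·(6/5) = 54/5.
New z = 21/2 + (54/5) = 213/10.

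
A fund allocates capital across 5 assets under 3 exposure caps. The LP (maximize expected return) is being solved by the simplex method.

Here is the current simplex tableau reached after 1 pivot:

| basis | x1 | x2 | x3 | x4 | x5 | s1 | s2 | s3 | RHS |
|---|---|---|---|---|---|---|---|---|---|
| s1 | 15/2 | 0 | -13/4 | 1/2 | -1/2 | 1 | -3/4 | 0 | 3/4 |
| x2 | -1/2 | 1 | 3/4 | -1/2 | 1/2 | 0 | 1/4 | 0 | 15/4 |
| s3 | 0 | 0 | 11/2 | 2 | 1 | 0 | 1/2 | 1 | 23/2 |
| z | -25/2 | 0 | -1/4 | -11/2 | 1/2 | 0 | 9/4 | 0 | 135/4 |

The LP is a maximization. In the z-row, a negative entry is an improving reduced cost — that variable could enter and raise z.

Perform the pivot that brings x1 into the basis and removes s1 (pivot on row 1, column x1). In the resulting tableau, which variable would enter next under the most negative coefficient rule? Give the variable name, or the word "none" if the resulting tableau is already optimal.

Pivot element 15/2. New z-row = old z-row − (-25/2)·(row 1/(15/2)).
Updated z-row coefficients: x1: 0, x2: 0, x3: -17/3, x4: -14/3, x5: -1/3, s1: 5/3, s2: 1, s3: 0.
The most negative is -17/3 in column x3, so x3 would enter next.

x3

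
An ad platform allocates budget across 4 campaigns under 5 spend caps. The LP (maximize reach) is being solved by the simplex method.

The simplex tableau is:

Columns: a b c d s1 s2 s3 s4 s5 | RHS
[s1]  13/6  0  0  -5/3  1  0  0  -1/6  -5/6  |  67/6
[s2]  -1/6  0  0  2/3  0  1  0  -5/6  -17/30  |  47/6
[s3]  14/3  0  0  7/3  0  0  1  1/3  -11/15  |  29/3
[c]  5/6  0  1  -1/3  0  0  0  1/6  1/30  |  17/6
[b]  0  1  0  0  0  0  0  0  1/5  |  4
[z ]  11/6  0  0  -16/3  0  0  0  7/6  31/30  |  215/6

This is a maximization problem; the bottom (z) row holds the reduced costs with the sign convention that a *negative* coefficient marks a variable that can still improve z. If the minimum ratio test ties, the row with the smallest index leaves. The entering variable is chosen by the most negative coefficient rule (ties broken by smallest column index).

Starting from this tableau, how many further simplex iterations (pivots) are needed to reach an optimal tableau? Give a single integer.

pivot: d in, s3 out → z = 811/14
pivot: s5 in, b out → z = 991/14
No improving column remains; optimal.

2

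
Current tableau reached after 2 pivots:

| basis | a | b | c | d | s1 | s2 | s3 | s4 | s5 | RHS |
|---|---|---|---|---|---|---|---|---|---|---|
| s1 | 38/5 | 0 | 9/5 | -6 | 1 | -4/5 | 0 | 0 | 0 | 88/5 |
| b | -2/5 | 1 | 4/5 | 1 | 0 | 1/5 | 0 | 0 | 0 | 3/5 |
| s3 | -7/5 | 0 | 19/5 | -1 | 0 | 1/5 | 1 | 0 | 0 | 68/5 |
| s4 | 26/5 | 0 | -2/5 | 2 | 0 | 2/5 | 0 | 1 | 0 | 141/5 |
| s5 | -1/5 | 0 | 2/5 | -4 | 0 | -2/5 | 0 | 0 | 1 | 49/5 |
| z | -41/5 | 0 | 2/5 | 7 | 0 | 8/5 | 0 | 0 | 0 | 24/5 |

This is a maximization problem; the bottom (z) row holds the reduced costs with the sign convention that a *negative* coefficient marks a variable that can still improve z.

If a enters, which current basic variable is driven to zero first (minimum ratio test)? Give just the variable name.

Ratios: row 1 (s1): (88/5)/(38/5) = 44/19; row 2 (b): entry -2/5 ≤ 0, skip; row 3 (s3): entry -7/5 ≤ 0, skip; row 4 (s4): (141/5)/(26/5) = 141/26; row 5 (s5): entry -1/5 ≤ 0, skip.
Minimum ratio 44/19 is in the s1 row, so s1 leaves.

s1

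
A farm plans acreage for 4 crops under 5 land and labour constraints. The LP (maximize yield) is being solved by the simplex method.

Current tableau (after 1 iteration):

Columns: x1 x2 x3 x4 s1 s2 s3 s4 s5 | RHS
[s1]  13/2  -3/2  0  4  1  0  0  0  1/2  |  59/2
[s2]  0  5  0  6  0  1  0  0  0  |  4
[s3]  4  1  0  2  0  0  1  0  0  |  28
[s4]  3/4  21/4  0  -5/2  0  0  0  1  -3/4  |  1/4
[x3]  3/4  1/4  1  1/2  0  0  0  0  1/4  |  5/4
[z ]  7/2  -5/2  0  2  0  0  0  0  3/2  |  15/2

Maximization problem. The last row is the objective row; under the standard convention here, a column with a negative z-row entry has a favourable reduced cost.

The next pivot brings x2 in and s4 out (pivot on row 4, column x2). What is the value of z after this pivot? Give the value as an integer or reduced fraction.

Minimum ratio for x2: (1/4)/(21/4) = 1/21.
z changes by −(z-row coeff of x2)·ratio = −(-5/2)·(1/21) = 5/42.
New z = 15/2 + (5/42) = 160/21.

160/21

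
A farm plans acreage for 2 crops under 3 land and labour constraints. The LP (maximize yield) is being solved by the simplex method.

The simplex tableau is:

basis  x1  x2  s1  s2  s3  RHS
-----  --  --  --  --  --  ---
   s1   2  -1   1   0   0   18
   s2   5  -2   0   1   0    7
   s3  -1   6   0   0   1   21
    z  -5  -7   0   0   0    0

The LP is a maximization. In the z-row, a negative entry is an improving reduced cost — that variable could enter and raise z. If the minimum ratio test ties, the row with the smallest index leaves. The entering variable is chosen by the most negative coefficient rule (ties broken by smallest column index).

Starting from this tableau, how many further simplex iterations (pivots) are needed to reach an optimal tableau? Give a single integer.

pivot: x2 in, s3 out → z = 49/2
pivot: x1 in, s2 out → z = 43
No improving column remains; optimal.

2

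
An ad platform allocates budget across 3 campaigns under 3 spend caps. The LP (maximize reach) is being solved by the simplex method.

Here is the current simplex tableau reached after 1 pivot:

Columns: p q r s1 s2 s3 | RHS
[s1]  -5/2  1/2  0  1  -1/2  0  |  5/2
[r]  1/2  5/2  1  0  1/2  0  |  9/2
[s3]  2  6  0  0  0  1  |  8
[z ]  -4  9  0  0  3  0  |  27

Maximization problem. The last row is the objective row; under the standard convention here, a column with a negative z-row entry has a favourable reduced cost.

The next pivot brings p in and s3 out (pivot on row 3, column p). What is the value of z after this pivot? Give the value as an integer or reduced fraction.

43

Minimum ratio for p: 8/2 = 4.
z changes by −(z-row coeff of p)·ratio = −(-4)·4 = 16.
New z = 27 + 16 = 43.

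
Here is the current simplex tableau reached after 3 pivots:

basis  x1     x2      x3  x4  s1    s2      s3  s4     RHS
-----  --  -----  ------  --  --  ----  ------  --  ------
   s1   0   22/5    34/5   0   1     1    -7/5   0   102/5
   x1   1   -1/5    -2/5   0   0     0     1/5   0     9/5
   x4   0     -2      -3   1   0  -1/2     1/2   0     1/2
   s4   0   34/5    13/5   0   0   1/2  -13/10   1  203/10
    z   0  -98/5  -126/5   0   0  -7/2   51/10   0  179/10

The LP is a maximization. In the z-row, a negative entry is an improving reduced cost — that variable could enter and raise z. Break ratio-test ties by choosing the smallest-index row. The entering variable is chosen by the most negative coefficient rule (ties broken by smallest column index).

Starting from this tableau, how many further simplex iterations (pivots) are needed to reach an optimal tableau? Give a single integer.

pivot: x3 in, s1 out → z = 187/2
pivot: x2 in, s4 out → z = 17669/174
pivot: s3 in, x1 out → z = 5045/44
No improving column remains; optimal.

3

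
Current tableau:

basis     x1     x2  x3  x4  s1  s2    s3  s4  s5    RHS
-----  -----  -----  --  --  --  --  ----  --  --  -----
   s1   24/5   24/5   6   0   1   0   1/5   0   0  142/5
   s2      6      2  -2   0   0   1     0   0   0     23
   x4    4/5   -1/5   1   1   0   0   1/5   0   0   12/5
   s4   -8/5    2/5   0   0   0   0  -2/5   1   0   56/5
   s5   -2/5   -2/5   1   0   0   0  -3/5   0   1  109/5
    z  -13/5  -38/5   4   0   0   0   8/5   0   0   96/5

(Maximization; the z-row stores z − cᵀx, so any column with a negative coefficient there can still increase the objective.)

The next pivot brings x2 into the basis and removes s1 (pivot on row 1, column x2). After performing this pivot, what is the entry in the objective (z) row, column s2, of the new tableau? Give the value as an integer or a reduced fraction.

0

Pivot element is row 1, column x2: 24/5.
Normalize row 1: new (row 1, s2) = 0/(24/5) = 0.
z-row ← z-row − (-38/5)·(new row 1): 0 − (-38/5)·0 = 0.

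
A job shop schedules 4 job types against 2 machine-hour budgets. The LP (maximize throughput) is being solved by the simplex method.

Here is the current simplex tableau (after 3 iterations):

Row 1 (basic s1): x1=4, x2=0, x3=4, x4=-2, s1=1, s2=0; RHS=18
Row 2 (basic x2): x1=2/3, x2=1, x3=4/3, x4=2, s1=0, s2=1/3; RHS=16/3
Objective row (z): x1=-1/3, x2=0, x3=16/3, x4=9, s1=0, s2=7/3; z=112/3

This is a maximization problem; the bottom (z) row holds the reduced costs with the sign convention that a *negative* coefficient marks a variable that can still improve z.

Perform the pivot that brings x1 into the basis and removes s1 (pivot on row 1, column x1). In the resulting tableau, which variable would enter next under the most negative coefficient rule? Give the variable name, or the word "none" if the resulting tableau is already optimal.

Pivot element 4. New z-row = old z-row − (-1/3)·(row 1/4).
Updated z-row coefficients: x1: 0, x2: 0, x3: 17/3, x4: 53/6, s1: 1/12, s2: 7/3.
No coefficient is strictly negative; the tableau after this pivot is optimal.

none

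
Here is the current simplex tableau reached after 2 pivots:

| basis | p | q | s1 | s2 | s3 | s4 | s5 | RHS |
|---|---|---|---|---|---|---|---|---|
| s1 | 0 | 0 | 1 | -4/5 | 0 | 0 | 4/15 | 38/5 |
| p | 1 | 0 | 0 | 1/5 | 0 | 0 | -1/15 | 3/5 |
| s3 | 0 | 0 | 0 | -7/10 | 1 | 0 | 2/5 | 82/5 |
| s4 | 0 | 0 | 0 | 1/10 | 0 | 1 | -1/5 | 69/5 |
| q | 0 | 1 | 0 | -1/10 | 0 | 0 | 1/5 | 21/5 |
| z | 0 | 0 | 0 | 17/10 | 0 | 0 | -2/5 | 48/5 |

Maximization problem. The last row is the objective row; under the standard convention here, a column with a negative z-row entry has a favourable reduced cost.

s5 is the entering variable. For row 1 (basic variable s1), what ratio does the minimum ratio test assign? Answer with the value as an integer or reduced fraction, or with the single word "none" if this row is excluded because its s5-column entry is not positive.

Ratio = RHS / (s5 entry) = (38/5) / (4/15) = 57/2.

57/2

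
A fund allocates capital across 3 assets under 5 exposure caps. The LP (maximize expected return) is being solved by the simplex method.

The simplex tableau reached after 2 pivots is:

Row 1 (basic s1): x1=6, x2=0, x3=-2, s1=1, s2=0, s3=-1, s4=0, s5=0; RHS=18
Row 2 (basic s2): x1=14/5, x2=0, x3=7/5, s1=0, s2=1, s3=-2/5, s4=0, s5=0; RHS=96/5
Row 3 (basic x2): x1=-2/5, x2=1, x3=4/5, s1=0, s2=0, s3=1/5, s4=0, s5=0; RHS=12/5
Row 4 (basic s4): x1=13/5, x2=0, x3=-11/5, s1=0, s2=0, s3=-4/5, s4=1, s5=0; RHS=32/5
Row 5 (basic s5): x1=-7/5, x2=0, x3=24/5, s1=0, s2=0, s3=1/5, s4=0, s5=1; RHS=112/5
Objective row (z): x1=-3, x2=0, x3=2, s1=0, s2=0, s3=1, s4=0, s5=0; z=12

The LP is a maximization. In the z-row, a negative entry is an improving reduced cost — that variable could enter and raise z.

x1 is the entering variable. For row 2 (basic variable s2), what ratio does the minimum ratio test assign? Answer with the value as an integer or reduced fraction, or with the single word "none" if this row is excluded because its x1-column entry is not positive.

Ratio = RHS / (x1 entry) = (96/5) / (14/5) = 48/7.

48/7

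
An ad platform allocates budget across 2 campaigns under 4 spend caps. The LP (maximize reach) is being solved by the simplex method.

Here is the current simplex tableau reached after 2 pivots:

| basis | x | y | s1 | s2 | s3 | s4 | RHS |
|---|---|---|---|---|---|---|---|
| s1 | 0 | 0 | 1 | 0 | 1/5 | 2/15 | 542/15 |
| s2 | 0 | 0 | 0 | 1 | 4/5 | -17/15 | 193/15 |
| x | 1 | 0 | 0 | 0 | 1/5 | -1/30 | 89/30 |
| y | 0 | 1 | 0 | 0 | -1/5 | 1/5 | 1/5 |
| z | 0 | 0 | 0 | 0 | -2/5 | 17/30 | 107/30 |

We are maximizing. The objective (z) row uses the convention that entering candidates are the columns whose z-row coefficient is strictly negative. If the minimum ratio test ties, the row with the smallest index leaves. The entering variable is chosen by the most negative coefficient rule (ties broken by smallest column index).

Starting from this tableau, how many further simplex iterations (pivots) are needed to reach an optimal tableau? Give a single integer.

pivot: s3 in, x out → z = 19/2
No improving column remains; optimal.

1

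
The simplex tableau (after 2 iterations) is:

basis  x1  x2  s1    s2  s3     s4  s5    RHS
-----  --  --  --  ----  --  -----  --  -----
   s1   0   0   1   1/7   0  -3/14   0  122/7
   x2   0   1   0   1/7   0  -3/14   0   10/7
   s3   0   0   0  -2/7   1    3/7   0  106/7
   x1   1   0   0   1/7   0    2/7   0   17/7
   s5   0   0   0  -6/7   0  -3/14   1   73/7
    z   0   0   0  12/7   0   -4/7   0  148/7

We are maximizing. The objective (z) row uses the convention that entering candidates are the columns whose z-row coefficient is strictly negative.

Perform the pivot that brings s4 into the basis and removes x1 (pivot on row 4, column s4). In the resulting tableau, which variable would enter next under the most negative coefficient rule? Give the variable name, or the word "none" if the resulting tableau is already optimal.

Pivot element 2/7. New z-row = old z-row − (-4/7)·(row 4/(2/7)).
Updated z-row coefficients: x1: 2, x2: 0, s1: 0, s2: 2, s3: 0, s4: 0, s5: 0.
No coefficient is strictly negative; the tableau after this pivot is optimal.

none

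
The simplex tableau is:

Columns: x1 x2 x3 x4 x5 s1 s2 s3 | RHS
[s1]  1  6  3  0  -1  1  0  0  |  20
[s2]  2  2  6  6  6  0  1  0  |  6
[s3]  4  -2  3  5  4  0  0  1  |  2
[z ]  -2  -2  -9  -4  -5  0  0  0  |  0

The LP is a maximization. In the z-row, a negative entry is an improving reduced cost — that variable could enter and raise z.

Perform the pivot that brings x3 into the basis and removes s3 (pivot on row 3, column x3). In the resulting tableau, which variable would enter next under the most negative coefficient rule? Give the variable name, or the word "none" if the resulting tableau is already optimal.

x2

Pivot element 3. New z-row = old z-row − (-9)·(row 3/3).
Updated z-row coefficients: x1: 10, x2: -8, x3: 0, x4: 11, x5: 7, s1: 0, s2: 0, s3: 3.
The most negative is -8 in column x2, so x2 would enter next.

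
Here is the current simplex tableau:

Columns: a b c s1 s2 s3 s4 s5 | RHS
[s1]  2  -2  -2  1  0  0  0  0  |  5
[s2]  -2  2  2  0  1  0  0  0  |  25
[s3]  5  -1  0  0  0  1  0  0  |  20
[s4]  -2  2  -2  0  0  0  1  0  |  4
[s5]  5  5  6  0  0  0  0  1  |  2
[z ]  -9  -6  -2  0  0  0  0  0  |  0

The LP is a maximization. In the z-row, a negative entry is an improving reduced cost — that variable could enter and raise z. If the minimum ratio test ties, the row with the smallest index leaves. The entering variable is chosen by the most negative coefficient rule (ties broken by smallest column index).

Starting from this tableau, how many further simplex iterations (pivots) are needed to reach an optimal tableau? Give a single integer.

pivot: a in, s5 out → z = 18/5
No improving column remains; optimal.

1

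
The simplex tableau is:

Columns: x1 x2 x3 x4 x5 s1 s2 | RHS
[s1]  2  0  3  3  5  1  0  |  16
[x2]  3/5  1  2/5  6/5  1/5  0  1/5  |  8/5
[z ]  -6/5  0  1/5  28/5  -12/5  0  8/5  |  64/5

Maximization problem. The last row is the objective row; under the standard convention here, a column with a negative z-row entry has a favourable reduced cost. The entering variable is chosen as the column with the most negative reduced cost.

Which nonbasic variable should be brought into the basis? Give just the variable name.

Objective-row coefficients: x1: -6/5, x2: 0, x3: 1/5, x4: 28/5, x5: -12/5, s1: 0, s2: 8/5.
The most negative is -12/5 in column x5, so x5 enters.

x5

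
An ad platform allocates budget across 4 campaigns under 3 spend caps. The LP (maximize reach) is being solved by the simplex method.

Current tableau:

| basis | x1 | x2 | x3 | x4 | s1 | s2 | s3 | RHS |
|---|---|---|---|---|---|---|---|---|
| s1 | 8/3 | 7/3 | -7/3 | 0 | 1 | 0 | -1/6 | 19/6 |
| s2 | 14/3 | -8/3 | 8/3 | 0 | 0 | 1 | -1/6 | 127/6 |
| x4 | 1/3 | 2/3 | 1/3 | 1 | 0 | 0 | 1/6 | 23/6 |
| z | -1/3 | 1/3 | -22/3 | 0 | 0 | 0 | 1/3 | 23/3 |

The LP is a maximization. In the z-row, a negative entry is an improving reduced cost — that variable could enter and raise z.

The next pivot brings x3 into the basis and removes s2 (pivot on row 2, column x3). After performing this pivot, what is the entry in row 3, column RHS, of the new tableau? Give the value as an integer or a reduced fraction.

Pivot element is row 2, column x3: 8/3.
Normalize row 2: new (row 2, RHS) = (127/6)/(8/3) = 127/16.
row 3 ← row 3 − (1/3)·(new row 2): 23/6 − (1/3)·(127/16) = 19/16.

19/16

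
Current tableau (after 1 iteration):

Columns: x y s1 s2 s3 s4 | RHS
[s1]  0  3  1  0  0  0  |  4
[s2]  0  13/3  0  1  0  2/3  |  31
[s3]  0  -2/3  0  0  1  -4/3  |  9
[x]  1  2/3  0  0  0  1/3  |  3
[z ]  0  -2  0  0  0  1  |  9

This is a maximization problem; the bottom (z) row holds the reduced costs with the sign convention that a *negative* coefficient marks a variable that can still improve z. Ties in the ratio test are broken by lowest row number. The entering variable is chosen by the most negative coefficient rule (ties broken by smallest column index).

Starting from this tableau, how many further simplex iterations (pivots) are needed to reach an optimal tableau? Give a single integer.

1

pivot: y in, s1 out → z = 35/3
No improving column remains; optimal.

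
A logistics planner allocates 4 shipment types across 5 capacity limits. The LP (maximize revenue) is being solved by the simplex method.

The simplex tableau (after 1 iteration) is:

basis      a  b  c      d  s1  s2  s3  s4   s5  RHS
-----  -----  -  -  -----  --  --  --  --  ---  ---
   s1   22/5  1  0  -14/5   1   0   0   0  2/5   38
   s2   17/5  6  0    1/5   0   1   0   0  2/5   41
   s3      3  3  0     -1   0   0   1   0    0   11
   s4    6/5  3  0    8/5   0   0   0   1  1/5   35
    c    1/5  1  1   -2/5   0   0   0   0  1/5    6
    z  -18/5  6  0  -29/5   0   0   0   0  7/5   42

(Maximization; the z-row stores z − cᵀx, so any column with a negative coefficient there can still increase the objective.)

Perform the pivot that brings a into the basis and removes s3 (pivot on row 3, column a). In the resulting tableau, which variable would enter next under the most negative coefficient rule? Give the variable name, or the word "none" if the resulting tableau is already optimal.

Pivot element 3. New z-row = old z-row − (-18/5)·(row 3/3).
Updated z-row coefficients: a: 0, b: 48/5, c: 0, d: -7, s1: 0, s2: 0, s3: 6/5, s4: 0, s5: 7/5.
The most negative is -7 in column d, so d would enter next.

d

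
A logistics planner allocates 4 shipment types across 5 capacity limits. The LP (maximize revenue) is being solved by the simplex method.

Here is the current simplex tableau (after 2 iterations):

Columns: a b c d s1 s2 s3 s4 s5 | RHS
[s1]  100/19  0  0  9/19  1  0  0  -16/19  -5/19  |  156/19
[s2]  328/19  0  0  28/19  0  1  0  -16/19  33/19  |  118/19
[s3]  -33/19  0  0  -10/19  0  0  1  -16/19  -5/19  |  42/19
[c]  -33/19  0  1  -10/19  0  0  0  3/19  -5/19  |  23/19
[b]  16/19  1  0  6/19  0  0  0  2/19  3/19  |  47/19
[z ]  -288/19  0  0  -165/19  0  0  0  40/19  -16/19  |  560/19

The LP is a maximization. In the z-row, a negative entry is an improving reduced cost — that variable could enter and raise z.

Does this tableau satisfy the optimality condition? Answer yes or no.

Column a has objective-row coefficient -288/19, which is negative; an improving pivot exists, so not yet optimal.

no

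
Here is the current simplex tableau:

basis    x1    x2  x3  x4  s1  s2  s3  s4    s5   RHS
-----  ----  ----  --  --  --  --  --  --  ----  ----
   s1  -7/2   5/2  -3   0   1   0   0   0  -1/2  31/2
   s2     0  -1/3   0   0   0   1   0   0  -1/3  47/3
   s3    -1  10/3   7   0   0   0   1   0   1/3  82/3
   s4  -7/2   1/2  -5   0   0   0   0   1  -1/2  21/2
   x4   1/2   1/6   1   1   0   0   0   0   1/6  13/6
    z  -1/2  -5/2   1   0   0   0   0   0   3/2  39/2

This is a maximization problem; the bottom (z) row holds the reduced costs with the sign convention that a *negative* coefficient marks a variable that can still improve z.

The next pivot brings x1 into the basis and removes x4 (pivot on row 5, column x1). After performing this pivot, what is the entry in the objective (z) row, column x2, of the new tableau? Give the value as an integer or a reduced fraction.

-7/3

Pivot element is row 5, column x1: 1/2.
Normalize row 5: new (row 5, x2) = (1/6)/(1/2) = 1/3.
z-row ← z-row − (-1/2)·(new row 5): -5/2 − (-1/2)·(1/3) = -7/3.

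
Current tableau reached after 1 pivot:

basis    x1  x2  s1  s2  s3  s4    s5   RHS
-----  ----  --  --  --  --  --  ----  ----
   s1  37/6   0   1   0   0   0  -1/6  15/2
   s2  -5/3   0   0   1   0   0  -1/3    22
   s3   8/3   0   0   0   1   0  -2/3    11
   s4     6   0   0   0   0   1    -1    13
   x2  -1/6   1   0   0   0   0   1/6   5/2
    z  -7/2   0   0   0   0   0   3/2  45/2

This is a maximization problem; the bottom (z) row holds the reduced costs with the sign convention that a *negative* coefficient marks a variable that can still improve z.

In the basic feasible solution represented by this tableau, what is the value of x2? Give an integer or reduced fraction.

5/2

x2 is basic (row 5); its value is the RHS of that row: 5/2.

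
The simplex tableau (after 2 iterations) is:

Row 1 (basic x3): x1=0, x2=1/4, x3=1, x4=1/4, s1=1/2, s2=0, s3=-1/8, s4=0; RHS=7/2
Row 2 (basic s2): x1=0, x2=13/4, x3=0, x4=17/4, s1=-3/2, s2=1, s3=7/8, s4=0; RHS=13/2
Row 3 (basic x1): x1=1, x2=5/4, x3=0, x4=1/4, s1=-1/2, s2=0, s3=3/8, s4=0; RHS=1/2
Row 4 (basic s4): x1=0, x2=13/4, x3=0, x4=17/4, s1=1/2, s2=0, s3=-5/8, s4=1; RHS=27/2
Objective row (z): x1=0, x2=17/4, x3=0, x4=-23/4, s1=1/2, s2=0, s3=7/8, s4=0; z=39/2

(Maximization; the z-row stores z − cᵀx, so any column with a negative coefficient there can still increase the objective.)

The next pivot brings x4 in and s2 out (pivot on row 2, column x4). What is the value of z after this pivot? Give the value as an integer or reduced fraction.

Minimum ratio for x4: (13/2)/(17/4) = 26/17.
z changes by −(z-row coeff of x4)·ratio = −(-23/4)·(26/17) = 299/34.
New z = 39/2 + (299/34) = 481/17.

481/17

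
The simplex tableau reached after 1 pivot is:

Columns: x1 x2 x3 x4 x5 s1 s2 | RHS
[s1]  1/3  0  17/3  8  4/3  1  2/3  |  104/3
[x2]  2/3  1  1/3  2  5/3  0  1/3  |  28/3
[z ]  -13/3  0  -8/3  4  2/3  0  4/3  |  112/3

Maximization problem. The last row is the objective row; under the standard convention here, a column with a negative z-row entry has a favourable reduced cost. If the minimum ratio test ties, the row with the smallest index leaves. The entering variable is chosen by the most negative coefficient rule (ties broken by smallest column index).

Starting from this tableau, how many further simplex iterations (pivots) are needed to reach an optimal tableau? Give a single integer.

2

pivot: x1 in, x2 out → z = 98
pivot: x3 in, s1 out → z = 1108/11
No improving column remains; optimal.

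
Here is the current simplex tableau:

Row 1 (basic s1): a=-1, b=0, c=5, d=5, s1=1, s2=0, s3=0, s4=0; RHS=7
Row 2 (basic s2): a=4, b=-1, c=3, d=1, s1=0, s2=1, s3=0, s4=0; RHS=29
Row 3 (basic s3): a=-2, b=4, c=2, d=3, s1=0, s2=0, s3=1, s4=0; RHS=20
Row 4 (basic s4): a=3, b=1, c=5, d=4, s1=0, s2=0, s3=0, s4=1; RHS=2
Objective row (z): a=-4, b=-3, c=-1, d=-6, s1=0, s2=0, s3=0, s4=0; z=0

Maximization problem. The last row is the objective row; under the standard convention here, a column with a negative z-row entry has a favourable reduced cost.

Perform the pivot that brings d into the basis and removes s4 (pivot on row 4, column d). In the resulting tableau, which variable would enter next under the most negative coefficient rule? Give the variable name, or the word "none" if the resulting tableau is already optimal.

Pivot element 4. New z-row = old z-row − (-6)·(row 4/4).
Updated z-row coefficients: a: 1/2, b: -3/2, c: 13/2, d: 0, s1: 0, s2: 0, s3: 0, s4: 3/2.
The most negative is -3/2 in column b, so b would enter next.

b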